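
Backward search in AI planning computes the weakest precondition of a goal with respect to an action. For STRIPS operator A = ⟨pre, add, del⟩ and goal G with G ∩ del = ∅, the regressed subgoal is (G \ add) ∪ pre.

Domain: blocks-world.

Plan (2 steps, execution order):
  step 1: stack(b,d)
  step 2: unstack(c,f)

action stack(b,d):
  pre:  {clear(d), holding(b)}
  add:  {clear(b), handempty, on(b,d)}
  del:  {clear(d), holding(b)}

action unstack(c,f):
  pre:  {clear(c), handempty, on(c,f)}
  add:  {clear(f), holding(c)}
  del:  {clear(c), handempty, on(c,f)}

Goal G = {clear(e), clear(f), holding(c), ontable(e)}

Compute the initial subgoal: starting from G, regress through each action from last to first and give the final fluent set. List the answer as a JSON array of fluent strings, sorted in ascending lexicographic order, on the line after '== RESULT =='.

Regress step by step:
  through step 2 (unstack(c,f)): drop {clear(f), holding(c)}, keep {clear(e), ontable(e)}, require {clear(c), handempty, on(c,f)}
    → {clear(c), clear(e), handempty, on(c,f), ontable(e)}
  through step 1 (stack(b,d)): drop {handempty}, keep {clear(c), clear(e), on(c,f), ontable(e)}, require {clear(d), holding(b)}
    → {clear(c), clear(d), clear(e), holding(b), on(c,f), ontable(e)}

== RESULT ==
["clear(c)", "clear(d)", "clear(e)", "holding(b)", "on(c,f)", "ontable(e)"]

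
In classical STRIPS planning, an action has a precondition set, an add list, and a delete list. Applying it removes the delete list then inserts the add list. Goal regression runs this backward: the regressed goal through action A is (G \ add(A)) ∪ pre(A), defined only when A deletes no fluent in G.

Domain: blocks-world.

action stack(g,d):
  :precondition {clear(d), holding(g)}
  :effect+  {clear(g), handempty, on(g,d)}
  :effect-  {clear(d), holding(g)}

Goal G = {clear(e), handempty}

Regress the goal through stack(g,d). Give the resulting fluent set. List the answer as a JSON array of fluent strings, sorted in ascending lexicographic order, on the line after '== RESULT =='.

Compute (G \ add) ∪ pre:
  G ∩ del = {}  (empty — regression defined)
  G \ add = {clear(e), handempty} \ {clear(g), handempty, on(g,d)} = {clear(e)}
  ∪ pre   = {clear(e)} ∪ {clear(d), holding(g)}
          = {clear(d), clear(e), holding(g)}

== RESULT ==
["clear(d)", "clear(e)", "holding(g)"]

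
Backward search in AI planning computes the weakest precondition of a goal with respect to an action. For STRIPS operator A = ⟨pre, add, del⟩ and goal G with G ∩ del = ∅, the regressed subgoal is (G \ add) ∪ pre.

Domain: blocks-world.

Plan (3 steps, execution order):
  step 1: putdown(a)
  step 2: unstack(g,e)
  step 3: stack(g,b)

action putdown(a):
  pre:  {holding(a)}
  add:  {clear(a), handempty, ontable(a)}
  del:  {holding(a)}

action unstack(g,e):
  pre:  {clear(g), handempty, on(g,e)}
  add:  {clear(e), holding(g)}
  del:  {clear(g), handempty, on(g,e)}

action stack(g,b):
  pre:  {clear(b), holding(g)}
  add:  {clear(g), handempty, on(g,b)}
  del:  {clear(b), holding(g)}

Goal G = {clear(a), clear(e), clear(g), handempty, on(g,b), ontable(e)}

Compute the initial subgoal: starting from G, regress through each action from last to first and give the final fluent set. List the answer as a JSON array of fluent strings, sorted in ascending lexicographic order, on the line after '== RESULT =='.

Work backward from the goal:
  through step 3 (stack(g,b)): drop {clear(g), handempty, on(g,b)}, keep {clear(a), clear(e), ontable(e)}, require {clear(b), holding(g)}
    → {clear(a), clear(b), clear(e), holding(g), ontable(e)}
  through step 2 (unstack(g,e)): drop {clear(e), holding(g)}, keep {clear(a), clear(b), ontable(e)}, require {clear(g), handempty, on(g,e)}
    → {clear(a), clear(b), clear(g), handempty, on(g,e), ontable(e)}
  through step 1 (putdown(a)): drop {clear(a), handempty}, keep {clear(b), clear(g), on(g,e), ontable(e)}, require {holding(a)}
    → {clear(b), clear(g), holding(a), on(g,e), ontable(e)}

== RESULT ==
["clear(b)", "clear(g)", "holding(a)", "on(g,e)", "ontable(e)"]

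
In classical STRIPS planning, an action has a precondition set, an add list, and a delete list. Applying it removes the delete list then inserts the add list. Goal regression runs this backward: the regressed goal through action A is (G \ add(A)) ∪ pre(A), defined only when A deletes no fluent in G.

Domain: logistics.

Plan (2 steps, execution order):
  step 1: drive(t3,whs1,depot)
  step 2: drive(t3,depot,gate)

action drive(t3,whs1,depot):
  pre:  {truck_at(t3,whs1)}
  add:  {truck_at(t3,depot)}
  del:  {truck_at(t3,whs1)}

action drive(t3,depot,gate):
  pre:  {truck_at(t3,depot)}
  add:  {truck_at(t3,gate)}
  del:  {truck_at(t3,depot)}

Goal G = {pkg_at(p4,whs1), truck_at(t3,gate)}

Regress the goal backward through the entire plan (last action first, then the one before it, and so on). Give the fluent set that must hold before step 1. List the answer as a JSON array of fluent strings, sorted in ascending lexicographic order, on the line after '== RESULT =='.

Regress step by step:
  through step 2 (drive(t3,depot,gate)): drop {truck_at(t3,gate)}, keep {pkg_at(p4,whs1)}, require {truck_at(t3,depot)}
    → {pkg_at(p4,whs1), truck_at(t3,depot)}
  through step 1 (drive(t3,whs1,depot)): drop {truck_at(t3,depot)}, keep {pkg_at(p4,whs1)}, require {truck_at(t3,whs1)}
    → {pkg_at(p4,whs1), truck_at(t3,whs1)}

== RESULT ==
["pkg_at(p4,whs1)", "truck_at(t3,whs1)"]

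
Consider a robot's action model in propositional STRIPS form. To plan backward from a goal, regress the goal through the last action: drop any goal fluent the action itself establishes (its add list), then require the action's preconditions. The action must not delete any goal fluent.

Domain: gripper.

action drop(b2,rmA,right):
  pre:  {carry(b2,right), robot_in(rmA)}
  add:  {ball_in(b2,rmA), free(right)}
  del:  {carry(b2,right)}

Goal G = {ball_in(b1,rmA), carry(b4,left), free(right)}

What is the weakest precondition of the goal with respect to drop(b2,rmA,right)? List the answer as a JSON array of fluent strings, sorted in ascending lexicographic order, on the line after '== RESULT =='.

Regress:
  G ∩ del = {}  (empty — regression defined)
  G \ add = {ball_in(b1,rmA), carry(b4,left), free(right)} \ {ball_in(b2,rmA), free(right)} = {ball_in(b1,rmA), carry(b4,left)}
  ∪ pre   = {ball_in(b1,rmA), carry(b4,left)} ∪ {carry(b2,right), robot_in(rmA)}
          = {ball_in(b1,rmA), carry(b2,right), carry(b4,left), robot_in(rmA)}

== RESULT ==
["ball_in(b1,rmA)", "carry(b2,right)", "carry(b4,left)", "robot_in(rmA)"]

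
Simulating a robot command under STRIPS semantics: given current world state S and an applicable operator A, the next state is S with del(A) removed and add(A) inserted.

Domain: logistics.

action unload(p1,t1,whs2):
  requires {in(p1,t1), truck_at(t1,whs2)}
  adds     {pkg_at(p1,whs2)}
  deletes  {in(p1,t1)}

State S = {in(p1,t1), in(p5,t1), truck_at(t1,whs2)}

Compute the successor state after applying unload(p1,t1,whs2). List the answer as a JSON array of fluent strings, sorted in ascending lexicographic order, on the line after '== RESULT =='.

Compute (S \ del) ∪ add:
  pre ⊆ S: {in(p1,t1), truck_at(t1,whs2)} ⊆ S  — applicable
  S \ del = {in(p5,t1), truck_at(t1,whs2)}
  ∪ add   = {in(p5,t1), pkg_at(p1,whs2), truck_at(t1,whs2)}

== RESULT ==
["in(p5,t1)", "pkg_at(p1,whs2)", "truck_at(t1,whs2)"]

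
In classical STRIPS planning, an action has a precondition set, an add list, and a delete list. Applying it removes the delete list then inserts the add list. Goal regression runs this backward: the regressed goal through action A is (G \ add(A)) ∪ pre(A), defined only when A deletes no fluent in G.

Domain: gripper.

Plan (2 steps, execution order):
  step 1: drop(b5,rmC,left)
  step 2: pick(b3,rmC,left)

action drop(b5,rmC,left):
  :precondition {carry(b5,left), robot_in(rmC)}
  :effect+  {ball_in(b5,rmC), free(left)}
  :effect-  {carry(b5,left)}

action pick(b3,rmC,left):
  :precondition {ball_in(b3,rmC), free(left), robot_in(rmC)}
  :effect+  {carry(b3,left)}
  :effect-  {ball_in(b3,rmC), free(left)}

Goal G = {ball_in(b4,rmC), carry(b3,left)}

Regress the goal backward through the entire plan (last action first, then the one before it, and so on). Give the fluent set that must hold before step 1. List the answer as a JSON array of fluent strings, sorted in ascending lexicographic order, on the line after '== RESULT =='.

Work backward from the goal:
  through step 2 (pick(b3,rmC,left)): drop {carry(b3,left)}, keep {ball_in(b4,rmC)}, require {ball_in(b3,rmC), free(left), robot_in(rmC)}
    → {ball_in(b3,rmC), ball_in(b4,rmC), free(left), robot_in(rmC)}
  through step 1 (drop(b5,rmC,left)): drop {free(left)}, keep {ball_in(b3,rmC), ball_in(b4,rmC), robot_in(rmC)}, require {carry(b5,left), robot_in(rmC)}
    → {ball_in(b3,rmC), ball_in(b4,rmC), carry(b5,left), robot_in(rmC)}

== RESULT ==
["ball_in(b3,rmC)", "ball_in(b4,rmC)", "carry(b5,left)", "robot_in(rmC)"]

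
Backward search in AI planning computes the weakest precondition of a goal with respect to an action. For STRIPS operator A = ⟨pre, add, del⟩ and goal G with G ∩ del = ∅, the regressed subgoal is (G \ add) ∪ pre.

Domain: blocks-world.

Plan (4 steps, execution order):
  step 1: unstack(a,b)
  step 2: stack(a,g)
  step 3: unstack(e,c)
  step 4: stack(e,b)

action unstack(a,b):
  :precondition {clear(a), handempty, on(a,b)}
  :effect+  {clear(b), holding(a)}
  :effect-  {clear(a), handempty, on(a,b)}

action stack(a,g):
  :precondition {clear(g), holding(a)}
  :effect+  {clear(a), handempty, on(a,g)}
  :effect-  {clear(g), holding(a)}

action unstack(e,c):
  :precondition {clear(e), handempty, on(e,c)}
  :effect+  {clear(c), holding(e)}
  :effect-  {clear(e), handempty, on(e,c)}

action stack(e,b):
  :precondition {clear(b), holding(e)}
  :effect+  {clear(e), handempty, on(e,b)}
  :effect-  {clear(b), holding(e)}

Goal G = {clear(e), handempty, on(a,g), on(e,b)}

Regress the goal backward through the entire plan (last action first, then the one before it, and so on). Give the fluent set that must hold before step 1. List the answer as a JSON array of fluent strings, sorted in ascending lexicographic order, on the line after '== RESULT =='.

Work backward from the goal:
  through step 4 (stack(e,b)): drop {clear(e), handempty, on(e,b)}, keep {on(a,g)}, require {clear(b), holding(e)}
    → {clear(b), holding(e), on(a,g)}
  through step 3 (unstack(e,c)): drop {holding(e)}, keep {clear(b), on(a,g)}, require {clear(e), handempty, on(e,c)}
    → {clear(b), clear(e), handempty, on(a,g), on(e,c)}
  through step 2 (stack(a,g)): drop {handempty, on(a,g)}, keep {clear(b), clear(e), on(e,c)}, require {clear(g), holding(a)}
    → {clear(b), clear(e), clear(g), holding(a), on(e,c)}
  through step 1 (unstack(a,b)): drop {clear(b), holding(a)}, keep {clear(e), clear(g), on(e,c)}, require {clear(a), handempty, on(a,b)}
    → {clear(a), clear(e), clear(g), handempty, on(a,b), on(e,c)}

== RESULT ==
["clear(a)", "clear(e)", "clear(g)", "handempty", "on(a,b)", "on(e,c)"]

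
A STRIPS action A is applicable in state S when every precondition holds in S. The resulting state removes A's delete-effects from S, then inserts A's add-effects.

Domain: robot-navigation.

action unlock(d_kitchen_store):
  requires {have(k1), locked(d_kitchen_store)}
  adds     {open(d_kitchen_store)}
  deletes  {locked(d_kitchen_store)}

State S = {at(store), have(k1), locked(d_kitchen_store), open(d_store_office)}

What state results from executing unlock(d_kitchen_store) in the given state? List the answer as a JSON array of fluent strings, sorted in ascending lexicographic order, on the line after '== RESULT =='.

Progress:
  pre ⊆ S: {have(k1), locked(d_kitchen_store)} ⊆ S  — applicable
  S \ del = {at(store), have(k1), open(d_store_office)}
  ∪ add   = {at(store), have(k1), open(d_kitchen_store), open(d_store_office)}

== RESULT ==
["at(store)", "have(k1)", "open(d_kitchen_store)", "open(d_store_office)"]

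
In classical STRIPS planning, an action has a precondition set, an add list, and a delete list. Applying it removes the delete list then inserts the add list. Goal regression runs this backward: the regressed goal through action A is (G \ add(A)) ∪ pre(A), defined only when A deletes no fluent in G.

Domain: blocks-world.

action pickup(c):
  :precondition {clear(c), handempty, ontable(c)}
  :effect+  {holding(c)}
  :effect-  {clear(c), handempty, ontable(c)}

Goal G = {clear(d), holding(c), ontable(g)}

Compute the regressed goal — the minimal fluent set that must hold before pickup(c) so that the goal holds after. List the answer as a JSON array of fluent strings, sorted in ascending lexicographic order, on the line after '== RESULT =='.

Compute (G \ add) ∪ pre:
  G ∩ del = {}  (empty — regression defined)
  G \ add = {clear(d), holding(c), ontable(g)} \ {holding(c)} = {clear(d), ontable(g)}
  ∪ pre   = {clear(d), ontable(g)} ∪ {clear(c), handempty, ontable(c)}
          = {clear(c), clear(d), handempty, ontable(c), ontable(g)}

== RESULT ==
["clear(c)", "clear(d)", "handempty", "ontable(c)", "ontable(g)"]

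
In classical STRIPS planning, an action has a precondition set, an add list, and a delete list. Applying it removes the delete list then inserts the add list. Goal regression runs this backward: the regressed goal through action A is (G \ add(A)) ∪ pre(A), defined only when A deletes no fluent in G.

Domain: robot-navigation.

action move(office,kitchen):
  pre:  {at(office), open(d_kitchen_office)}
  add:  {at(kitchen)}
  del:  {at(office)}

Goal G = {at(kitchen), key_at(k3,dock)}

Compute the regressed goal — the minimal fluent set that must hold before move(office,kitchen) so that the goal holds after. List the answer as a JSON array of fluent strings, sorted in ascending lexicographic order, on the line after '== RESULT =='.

Compute (G \ add) ∪ pre:
  G ∩ del = {}  (empty — regression defined)
  G \ add = {at(kitchen), key_at(k3,dock)} \ {at(kitchen)} = {key_at(k3,dock)}
  ∪ pre   = {key_at(k3,dock)} ∪ {at(office), open(d_kitchen_office)}
          = {at(office), key_at(k3,dock), open(d_kitchen_office)}

== RESULT ==
["at(office)", "key_at(k3,dock)", "open(d_kitchen_office)"]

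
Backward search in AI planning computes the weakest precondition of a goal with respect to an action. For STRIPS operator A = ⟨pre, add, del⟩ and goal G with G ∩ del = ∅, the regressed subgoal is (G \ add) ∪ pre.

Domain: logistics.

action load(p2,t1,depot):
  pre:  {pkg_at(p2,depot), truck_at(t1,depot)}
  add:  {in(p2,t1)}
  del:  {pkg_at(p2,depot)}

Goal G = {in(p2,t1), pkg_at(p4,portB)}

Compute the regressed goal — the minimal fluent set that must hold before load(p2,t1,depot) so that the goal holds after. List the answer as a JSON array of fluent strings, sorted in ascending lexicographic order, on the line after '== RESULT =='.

Regress:
  G ∩ del = {}  (empty — regression defined)
  G \ add = {in(p2,t1), pkg_at(p4,portB)} \ {in(p2,t1)} = {pkg_at(p4,portB)}
  ∪ pre   = {pkg_at(p4,portB)} ∪ {pkg_at(p2,depot), truck_at(t1,depot)}
          = {pkg_at(p2,depot), pkg_at(p4,portB), truck_at(t1,depot)}

== RESULT ==
["pkg_at(p2,depot)", "pkg_at(p4,portB)", "truck_at(t1,depot)"]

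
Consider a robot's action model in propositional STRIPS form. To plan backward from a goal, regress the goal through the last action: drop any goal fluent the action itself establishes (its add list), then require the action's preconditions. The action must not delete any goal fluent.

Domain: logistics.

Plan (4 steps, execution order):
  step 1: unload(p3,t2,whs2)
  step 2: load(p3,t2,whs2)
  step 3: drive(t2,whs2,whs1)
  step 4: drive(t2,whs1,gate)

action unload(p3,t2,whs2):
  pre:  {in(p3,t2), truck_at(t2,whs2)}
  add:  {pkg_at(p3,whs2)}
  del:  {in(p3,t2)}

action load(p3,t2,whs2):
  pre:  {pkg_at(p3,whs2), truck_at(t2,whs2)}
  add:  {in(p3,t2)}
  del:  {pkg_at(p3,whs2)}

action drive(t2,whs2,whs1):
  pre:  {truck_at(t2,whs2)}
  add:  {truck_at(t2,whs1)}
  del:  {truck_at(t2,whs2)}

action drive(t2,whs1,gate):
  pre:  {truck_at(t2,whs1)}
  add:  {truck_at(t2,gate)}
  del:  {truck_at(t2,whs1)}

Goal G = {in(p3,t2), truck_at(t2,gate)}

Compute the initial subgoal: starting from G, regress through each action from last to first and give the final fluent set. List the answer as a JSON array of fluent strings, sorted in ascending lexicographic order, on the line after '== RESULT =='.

Work backward from the goal:
  through step 4 (drive(t2,whs1,gate)): drop {truck_at(t2,gate)}, keep {in(p3,t2)}, require {truck_at(t2,whs1)}
    → {in(p3,t2), truck_at(t2,whs1)}
  through step 3 (drive(t2,whs2,whs1)): drop {truck_at(t2,whs1)}, keep {in(p3,t2)}, require {truck_at(t2,whs2)}
    → {in(p3,t2), truck_at(t2,whs2)}
  through step 2 (load(p3,t2,whs2)): drop {in(p3,t2)}, keep {truck_at(t2,whs2)}, require {pkg_at(p3,whs2), truck_at(t2,whs2)}
    → {pkg_at(p3,whs2), truck_at(t2,whs2)}
  through step 1 (unload(p3,t2,whs2)): drop {pkg_at(p3,whs2)}, keep {truck_at(t2,whs2)}, require {in(p3,t2), truck_at(t2,whs2)}
    → {in(p3,t2), truck_at(t2,whs2)}

== RESULT ==
["in(p3,t2)", "truck_at(t2,whs2)"]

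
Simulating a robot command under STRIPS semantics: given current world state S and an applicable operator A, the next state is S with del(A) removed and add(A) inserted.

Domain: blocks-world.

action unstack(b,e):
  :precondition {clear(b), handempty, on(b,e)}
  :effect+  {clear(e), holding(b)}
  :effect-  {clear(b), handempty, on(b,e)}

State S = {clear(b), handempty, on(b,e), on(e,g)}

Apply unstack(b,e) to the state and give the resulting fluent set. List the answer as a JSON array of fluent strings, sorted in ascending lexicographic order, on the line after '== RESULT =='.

Progress:
  pre ⊆ S: {clear(b), handempty, on(b,e)} ⊆ S  — applicable
  S \ del = {on(e,g)}
  ∪ add   = {clear(e), holding(b), on(e,g)}

== RESULT ==
["clear(e)", "holding(b)", "on(e,g)"]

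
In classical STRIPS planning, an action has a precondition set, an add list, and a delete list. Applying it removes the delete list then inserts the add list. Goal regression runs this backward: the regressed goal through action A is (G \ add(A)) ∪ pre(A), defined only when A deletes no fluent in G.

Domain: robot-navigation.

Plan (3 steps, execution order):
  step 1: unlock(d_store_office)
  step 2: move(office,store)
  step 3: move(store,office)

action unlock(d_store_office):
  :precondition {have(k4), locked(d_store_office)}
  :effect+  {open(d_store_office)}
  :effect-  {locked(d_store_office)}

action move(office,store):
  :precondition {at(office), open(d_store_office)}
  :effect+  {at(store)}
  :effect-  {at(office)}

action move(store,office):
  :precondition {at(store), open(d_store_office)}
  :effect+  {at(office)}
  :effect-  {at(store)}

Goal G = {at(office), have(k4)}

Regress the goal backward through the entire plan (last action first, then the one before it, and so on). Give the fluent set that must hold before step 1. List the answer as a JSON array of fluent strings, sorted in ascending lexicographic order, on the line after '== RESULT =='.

Regress step by step:
  through step 3 (move(store,office)): drop {at(office)}, keep {have(k4)}, require {at(store), open(d_store_office)}
    → {at(store), have(k4), open(d_store_office)}
  through step 2 (move(office,store)): drop {at(store)}, keep {have(k4), open(d_store_office)}, require {at(office), open(d_store_office)}
    → {at(office), have(k4), open(d_store_office)}
  through step 1 (unlock(d_store_office)): drop {open(d_store_office)}, keep {at(office), have(k4)}, require {have(k4), locked(d_store_office)}
    → {at(office), have(k4), locked(d_store_office)}

== RESULT ==
["at(office)", "have(k4)", "locked(d_store_office)"]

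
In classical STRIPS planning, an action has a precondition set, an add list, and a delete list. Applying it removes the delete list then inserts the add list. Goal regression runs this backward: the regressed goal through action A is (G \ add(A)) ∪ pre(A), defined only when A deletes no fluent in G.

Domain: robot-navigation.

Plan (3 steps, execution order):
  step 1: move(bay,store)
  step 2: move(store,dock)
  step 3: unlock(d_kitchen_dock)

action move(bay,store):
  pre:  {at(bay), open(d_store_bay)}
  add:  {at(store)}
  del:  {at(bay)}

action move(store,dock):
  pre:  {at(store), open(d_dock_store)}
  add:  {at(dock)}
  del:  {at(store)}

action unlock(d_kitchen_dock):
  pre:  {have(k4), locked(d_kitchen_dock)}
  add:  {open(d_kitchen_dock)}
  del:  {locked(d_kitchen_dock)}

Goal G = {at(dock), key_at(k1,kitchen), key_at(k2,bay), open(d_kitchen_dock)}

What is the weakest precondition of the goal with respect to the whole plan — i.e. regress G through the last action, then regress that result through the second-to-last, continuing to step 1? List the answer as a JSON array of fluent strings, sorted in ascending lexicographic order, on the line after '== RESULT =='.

Regress step by step:
  through step 3 (unlock(d_kitchen_dock)): drop {open(d_kitchen_dock)}, keep {at(dock), key_at(k1,kitchen), key_at(k2,bay)}, require {have(k4), locked(d_kitchen_dock)}
    → {at(dock), have(k4), key_at(k1,kitchen), key_at(k2,bay), locked(d_kitchen_dock)}
  through step 2 (move(store,dock)): drop {at(dock)}, keep {have(k4), key_at(k1,kitchen), key_at(k2,bay), locked(d_kitchen_dock)}, require {at(store), open(d_dock_store)}
    → {at(store), have(k4), key_at(k1,kitchen), key_at(k2,bay), locked(d_kitchen_dock), open(d_dock_store)}
  through step 1 (move(bay,store)): drop {at(store)}, keep {have(k4), key_at(k1,kitchen), key_at(k2,bay), locked(d_kitchen_dock), open(d_dock_store)}, require {at(bay), open(d_store_bay)}
    → {at(bay), have(k4), key_at(k1,kitchen), key_at(k2,bay), locked(d_kitchen_dock), open(d_dock_store), open(d_store_bay)}

== RESULT ==
["at(bay)", "have(k4)", "key_at(k1,kitchen)", "key_at(k2,bay)", "locked(d_kitchen_dock)", "open(d_dock_store)", "open(d_store_bay)"]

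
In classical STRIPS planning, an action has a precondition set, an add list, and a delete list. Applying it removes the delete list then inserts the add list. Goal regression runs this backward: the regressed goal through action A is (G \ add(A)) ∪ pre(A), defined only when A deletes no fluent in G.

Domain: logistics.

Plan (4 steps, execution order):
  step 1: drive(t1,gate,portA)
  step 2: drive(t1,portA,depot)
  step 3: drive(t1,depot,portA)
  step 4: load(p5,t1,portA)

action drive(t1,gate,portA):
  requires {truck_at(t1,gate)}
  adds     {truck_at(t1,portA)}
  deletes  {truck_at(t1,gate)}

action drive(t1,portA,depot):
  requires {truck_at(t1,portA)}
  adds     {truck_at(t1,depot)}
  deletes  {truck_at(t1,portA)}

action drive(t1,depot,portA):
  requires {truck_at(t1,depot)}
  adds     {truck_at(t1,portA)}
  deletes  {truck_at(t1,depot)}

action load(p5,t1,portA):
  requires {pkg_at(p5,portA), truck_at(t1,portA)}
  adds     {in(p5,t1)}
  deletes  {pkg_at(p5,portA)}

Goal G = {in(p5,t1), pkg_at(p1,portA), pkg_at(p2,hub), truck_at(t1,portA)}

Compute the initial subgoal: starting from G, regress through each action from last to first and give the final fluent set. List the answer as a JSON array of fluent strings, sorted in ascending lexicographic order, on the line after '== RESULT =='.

Work backward from the goal:
  through step 4 (load(p5,t1,portA)): drop {in(p5,t1)}, keep {pkg_at(p1,portA), pkg_at(p2,hub), truck_at(t1,portA)}, require {pkg_at(p5,portA), truck_at(t1,portA)}
    → {pkg_at(p1,portA), pkg_at(p2,hub), pkg_at(p5,portA), truck_at(t1,portA)}
  through step 3 (drive(t1,depot,portA)): drop {truck_at(t1,portA)}, keep {pkg_at(p1,portA), pkg_at(p2,hub), pkg_at(p5,portA)}, require {truck_at(t1,depot)}
    → {pkg_at(p1,portA), pkg_at(p2,hub), pkg_at(p5,portA), truck_at(t1,depot)}
  through step 2 (drive(t1,portA,depot)): drop {truck_at(t1,depot)}, keep {pkg_at(p1,portA), pkg_at(p2,hub), pkg_at(p5,portA)}, require {truck_at(t1,portA)}
    → {pkg_at(p1,portA), pkg_at(p2,hub), pkg_at(p5,portA), truck_at(t1,portA)}
  through step 1 (drive(t1,gate,portA)): drop {truck_at(t1,portA)}, keep {pkg_at(p1,portA), pkg_at(p2,hub), pkg_at(p5,portA)}, require {truck_at(t1,gate)}
    → {pkg_at(p1,portA), pkg_at(p2,hub), pkg_at(p5,portA), truck_at(t1,gate)}

== RESULT ==
["pkg_at(p1,portA)", "pkg_at(p2,hub)", "pkg_at(p5,portA)", "truck_at(t1,gate)"]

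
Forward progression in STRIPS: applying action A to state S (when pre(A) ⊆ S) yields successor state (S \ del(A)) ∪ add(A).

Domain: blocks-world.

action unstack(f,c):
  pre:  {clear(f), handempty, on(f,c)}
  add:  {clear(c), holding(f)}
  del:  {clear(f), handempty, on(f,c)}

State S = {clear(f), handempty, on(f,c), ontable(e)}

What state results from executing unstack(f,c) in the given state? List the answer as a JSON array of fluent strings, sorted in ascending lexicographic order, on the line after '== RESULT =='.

Compute (S \ del) ∪ add:
  pre ⊆ S: {clear(f), handempty, on(f,c)} ⊆ S  — applicable
  S \ del = {ontable(e)}
  ∪ add   = {clear(c), holding(f), ontable(e)}

== RESULT ==
["clear(c)", "holding(f)", "ontable(e)"]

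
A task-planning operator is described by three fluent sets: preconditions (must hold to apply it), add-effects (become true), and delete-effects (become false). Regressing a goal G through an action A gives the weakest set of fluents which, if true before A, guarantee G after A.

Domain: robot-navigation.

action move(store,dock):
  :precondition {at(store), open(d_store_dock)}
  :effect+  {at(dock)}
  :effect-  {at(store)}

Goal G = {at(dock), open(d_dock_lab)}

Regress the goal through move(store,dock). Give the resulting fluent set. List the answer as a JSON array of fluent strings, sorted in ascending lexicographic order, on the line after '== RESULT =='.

Regress:
  G ∩ del = {}  (empty — regression defined)
  G \ add = {at(dock), open(d_dock_lab)} \ {at(dock)} = {open(d_dock_lab)}
  ∪ pre   = {open(d_dock_lab)} ∪ {at(store), open(d_store_dock)}
          = {at(store), open(d_dock_lab), open(d_store_dock)}

== RESULT ==
["at(store)", "open(d_dock_lab)", "open(d_store_dock)"]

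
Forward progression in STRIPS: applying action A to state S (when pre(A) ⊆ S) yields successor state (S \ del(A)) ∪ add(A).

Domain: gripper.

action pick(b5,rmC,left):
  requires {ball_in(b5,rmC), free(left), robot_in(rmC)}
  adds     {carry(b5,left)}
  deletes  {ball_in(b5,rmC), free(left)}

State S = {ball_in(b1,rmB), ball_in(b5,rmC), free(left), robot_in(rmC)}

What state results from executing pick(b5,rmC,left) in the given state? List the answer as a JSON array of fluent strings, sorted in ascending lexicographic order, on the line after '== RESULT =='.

Progress:
  pre ⊆ S: {ball_in(b5,rmC), free(left), robot_in(rmC)} ⊆ S  — applicable
  S \ del = {ball_in(b1,rmB), robot_in(rmC)}
  ∪ add   = {ball_in(b1,rmB), carry(b5,left), robot_in(rmC)}

== RESULT ==
["ball_in(b1,rmB)", "carry(b5,left)", "robot_in(rmC)"]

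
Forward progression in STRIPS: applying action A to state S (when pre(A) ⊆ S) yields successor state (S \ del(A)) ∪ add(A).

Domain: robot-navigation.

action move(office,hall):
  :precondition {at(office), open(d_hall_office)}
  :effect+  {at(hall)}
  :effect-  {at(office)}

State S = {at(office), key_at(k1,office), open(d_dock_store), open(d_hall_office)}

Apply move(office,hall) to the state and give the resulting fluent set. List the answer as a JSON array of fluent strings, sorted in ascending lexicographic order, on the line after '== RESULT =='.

Compute (S \ del) ∪ add:
  pre ⊆ S: {at(office), open(d_hall_office)} ⊆ S  — applicable
  S \ del = {key_at(k1,office), open(d_dock_store), open(d_hall_office)}
  ∪ add   = {at(hall), key_at(k1,office), open(d_dock_store), open(d_hall_office)}

== RESULT ==
["at(hall)", "key_at(k1,office)", "open(d_dock_store)", "open(d_hall_office)"]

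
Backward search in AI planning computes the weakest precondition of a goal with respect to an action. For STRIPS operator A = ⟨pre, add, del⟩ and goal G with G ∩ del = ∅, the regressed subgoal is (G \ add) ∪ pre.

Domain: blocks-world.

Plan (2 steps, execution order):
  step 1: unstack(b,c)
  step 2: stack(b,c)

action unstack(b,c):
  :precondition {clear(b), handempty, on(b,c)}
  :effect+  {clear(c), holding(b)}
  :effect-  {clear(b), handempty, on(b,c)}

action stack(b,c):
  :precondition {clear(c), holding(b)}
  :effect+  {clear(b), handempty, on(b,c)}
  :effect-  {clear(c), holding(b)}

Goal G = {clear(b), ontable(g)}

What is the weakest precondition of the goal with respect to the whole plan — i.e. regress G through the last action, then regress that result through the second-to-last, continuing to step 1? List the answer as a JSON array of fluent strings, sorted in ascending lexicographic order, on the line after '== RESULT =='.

Work backward from the goal:
  through step 2 (stack(b,c)): drop {clear(b)}, keep {ontable(g)}, require {clear(c), holding(b)}
    → {clear(c), holding(b), ontable(g)}
  through step 1 (unstack(b,c)): drop {clear(c), holding(b)}, keep {ontable(g)}, require {clear(b), handempty, on(b,c)}
    → {clear(b), handempty, on(b,c), ontable(g)}

== RESULT ==
["clear(b)", "handempty", "on(b,c)", "ontable(g)"]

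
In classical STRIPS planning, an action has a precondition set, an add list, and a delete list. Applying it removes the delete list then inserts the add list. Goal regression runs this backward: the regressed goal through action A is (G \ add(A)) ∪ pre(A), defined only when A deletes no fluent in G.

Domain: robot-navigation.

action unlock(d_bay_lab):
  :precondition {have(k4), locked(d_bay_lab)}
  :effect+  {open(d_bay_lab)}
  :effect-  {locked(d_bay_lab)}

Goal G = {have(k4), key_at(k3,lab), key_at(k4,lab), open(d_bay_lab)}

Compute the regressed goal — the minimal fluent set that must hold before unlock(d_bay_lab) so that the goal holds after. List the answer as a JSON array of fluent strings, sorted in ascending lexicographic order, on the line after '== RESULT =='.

Compute (G \ add) ∪ pre:
  G ∩ del = {}  (empty — regression defined)
  G \ add = {have(k4), key_at(k3,lab), key_at(k4,lab), open(d_bay_lab)} \ {open(d_bay_lab)} = {have(k4), key_at(k3,lab), key_at(k4,lab)}
  ∪ pre   = {have(k4), key_at(k3,lab), key_at(k4,lab)} ∪ {have(k4), locked(d_bay_lab)}
          = {have(k4), key_at(k3,lab), key_at(k4,lab), locked(d_bay_lab)}

== RESULT ==
["have(k4)", "key_at(k3,lab)", "key_at(k4,lab)", "locked(d_bay_lab)"]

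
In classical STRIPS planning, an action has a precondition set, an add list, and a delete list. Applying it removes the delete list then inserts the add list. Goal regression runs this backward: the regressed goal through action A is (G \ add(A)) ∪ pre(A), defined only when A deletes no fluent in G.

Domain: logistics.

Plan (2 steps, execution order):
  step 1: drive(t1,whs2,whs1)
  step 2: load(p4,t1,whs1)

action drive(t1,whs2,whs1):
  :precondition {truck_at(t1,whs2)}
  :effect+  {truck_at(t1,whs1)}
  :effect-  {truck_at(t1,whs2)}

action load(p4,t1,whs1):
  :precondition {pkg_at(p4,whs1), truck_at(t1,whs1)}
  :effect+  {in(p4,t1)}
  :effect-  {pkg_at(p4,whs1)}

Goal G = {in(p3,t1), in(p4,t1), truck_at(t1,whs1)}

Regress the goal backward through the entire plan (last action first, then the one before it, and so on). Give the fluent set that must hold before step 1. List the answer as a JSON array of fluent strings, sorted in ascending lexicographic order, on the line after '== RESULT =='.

Work backward from the goal:
  through step 2 (load(p4,t1,whs1)): drop {in(p4,t1)}, keep {in(p3,t1), truck_at(t1,whs1)}, require {pkg_at(p4,whs1), truck_at(t1,whs1)}
    → {in(p3,t1), pkg_at(p4,whs1), truck_at(t1,whs1)}
  through step 1 (drive(t1,whs2,whs1)): drop {truck_at(t1,whs1)}, keep {in(p3,t1), pkg_at(p4,whs1)}, require {truck_at(t1,whs2)}
    → {in(p3,t1), pkg_at(p4,whs1), truck_at(t1,whs2)}

== RESULT ==
["in(p3,t1)", "pkg_at(p4,whs1)", "truck_at(t1,whs2)"]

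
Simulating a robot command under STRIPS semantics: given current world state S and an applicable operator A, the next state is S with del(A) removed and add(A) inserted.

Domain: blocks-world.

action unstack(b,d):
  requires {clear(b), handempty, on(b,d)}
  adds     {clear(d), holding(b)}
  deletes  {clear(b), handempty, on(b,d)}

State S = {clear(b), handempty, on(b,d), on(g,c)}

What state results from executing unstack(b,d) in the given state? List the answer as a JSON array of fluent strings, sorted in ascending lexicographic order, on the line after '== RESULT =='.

Progress:
  pre ⊆ S: {clear(b), handempty, on(b,d)} ⊆ S  — applicable
  S \ del = {on(g,c)}
  ∪ add   = {clear(d), holding(b), on(g,c)}

== RESULT ==
["clear(d)", "holding(b)", "on(g,c)"]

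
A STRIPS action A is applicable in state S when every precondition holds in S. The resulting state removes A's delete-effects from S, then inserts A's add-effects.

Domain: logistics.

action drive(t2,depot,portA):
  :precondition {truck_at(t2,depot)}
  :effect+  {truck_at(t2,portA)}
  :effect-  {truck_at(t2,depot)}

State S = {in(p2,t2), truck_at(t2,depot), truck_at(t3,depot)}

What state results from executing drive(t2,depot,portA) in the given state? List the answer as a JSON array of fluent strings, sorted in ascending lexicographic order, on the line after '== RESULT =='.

Compute (S \ del) ∪ add:
  pre ⊆ S: {truck_at(t2,depot)} ⊆ S  — applicable
  S \ del = {in(p2,t2), truck_at(t3,depot)}
  ∪ add   = {in(p2,t2), truck_at(t2,portA), truck_at(t3,depot)}

== RESULT ==
["in(p2,t2)", "truck_at(t2,portA)", "truck_at(t3,depot)"]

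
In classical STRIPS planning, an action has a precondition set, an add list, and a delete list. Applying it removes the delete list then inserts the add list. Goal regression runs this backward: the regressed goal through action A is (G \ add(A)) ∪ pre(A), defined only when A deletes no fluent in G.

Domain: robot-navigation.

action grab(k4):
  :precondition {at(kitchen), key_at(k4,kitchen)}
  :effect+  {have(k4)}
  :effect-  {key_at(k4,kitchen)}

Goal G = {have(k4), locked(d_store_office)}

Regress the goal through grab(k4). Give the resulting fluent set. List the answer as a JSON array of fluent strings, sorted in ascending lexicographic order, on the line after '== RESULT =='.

Regress:
  G ∩ del = {}  (empty — regression defined)
  G \ add = {have(k4), locked(d_store_office)} \ {have(k4)} = {locked(d_store_office)}
  ∪ pre   = {locked(d_store_office)} ∪ {at(kitchen), key_at(k4,kitchen)}
          = {at(kitchen), key_at(k4,kitchen), locked(d_store_office)}

== RESULT ==
["at(kitchen)", "key_at(k4,kitchen)", "locked(d_store_office)"]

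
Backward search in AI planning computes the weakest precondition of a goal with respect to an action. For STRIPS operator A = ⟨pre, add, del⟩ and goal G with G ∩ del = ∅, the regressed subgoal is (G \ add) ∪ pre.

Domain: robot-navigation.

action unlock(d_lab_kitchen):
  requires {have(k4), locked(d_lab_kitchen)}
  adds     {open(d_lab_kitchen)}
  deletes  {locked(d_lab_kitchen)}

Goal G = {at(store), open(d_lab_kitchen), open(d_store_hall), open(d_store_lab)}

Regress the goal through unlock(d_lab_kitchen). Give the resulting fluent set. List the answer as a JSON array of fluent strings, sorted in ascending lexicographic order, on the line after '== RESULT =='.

Regress:
  G ∩ del = {}  (empty — regression defined)
  G \ add = {at(store), open(d_lab_kitchen), open(d_store_hall), open(d_store_lab)} \ {open(d_lab_kitchen)} = {at(store), open(d_store_hall), open(d_store_lab)}
  ∪ pre   = {at(store), open(d_store_hall), open(d_store_lab)} ∪ {have(k4), locked(d_lab_kitchen)}
          = {at(store), have(k4), locked(d_lab_kitchen), open(d_store_hall), open(d_store_lab)}

== RESULT ==
["at(store)", "have(k4)", "locked(d_lab_kitchen)", "open(d_store_hall)", "open(d_store_lab)"]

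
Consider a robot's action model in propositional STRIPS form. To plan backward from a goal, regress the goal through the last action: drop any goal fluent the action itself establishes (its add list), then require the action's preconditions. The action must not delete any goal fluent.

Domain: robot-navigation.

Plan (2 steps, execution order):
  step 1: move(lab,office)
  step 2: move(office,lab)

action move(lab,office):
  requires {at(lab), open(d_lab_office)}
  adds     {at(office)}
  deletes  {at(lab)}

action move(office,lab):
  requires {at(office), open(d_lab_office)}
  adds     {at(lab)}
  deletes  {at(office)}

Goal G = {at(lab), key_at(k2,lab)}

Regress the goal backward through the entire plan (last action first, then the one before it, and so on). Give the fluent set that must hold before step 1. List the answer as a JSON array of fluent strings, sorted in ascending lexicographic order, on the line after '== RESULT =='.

Regress step by step:
  through step 2 (move(office,lab)): drop {at(lab)}, keep {key_at(k2,lab)}, require {at(office), open(d_lab_office)}
    → {at(office), key_at(k2,lab), open(d_lab_office)}
  through step 1 (move(lab,office)): drop {at(office)}, keep {key_at(k2,lab), open(d_lab_office)}, require {at(lab), open(d_lab_office)}
    → {at(lab), key_at(k2,lab), open(d_lab_office)}

== RESULT ==
["at(lab)", "key_at(k2,lab)", "open(d_lab_office)"]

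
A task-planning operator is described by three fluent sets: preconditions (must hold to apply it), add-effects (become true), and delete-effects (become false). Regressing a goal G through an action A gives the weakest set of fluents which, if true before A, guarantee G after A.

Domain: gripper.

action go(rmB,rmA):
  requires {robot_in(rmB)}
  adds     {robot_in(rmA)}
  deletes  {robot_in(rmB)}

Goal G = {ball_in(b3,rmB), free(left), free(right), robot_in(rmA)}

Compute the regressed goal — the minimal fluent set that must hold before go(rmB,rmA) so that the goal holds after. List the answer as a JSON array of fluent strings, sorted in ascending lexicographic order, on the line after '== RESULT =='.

Regress:
  G ∩ del = {}  (empty — regression defined)
  G \ add = {ball_in(b3,rmB), free(left), free(right), robot_in(rmA)} \ {robot_in(rmA)} = {ball_in(b3,rmB), free(left), free(right)}
  ∪ pre   = {ball_in(b3,rmB), free(left), free(right)} ∪ {robot_in(rmB)}
          = {ball_in(b3,rmB), free(left), free(right), robot_in(rmB)}

== RESULT ==
["ball_in(b3,rmB)", "free(left)", "free(right)", "robot_in(rmB)"]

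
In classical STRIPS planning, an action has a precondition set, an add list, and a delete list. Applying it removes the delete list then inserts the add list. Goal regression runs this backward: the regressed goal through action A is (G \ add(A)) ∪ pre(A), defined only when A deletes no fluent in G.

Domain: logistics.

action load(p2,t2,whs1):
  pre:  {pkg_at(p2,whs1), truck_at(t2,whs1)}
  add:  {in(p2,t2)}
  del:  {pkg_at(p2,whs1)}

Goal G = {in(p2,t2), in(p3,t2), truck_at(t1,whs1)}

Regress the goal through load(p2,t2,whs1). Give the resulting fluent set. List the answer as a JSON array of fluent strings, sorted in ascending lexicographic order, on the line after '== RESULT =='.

Compute (G \ add) ∪ pre:
  G ∩ del = {}  (empty — regression defined)
  G \ add = {in(p2,t2), in(p3,t2), truck_at(t1,whs1)} \ {in(p2,t2)} = {in(p3,t2), truck_at(t1,whs1)}
  ∪ pre   = {in(p3,t2), truck_at(t1,whs1)} ∪ {pkg_at(p2,whs1), truck_at(t2,whs1)}
          = {in(p3,t2), pkg_at(p2,whs1), truck_at(t1,whs1), truck_at(t2,whs1)}

== RESULT ==
["in(p3,t2)", "pkg_at(p2,whs1)", "truck_at(t1,whs1)", "truck_at(t2,whs1)"]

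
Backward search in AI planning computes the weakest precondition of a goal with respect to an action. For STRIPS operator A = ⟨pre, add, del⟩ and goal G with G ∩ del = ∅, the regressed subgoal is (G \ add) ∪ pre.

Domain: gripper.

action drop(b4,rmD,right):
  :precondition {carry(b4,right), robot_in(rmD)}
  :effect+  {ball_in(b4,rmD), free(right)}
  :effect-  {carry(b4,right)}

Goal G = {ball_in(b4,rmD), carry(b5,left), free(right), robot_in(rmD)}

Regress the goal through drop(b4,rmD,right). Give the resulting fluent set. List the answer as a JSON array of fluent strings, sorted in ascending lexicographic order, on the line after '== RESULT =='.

Regress:
  G ∩ del = {}  (empty — regression defined)
  G \ add = {ball_in(b4,rmD), carry(b5,left), free(right), robot_in(rmD)} \ {ball_in(b4,rmD), free(right)} = {carry(b5,left), robot_in(rmD)}
  ∪ pre   = {carry(b5,left), robot_in(rmD)} ∪ {carry(b4,right), robot_in(rmD)}
          = {carry(b4,right), carry(b5,left), robot_in(rmD)}

== RESULT ==
["carry(b4,right)", "carry(b5,left)", "robot_in(rmD)"]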